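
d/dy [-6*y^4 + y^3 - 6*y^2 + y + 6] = -24*y^3 + 3*y^2 - 12*y + 1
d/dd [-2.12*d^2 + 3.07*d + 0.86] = 3.07 - 4.24*d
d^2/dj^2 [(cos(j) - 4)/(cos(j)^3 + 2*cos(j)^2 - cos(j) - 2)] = (14*sin(j)^4*cos(j) + 50*sin(j)^4 - 150*sin(j)^2*cos(j) - 107*sin(j)^2 - 18*cos(j)^5 - 5*cos(j)*cos(3*j) + 94*cos(j) - 10*cos(3*j) + 101)/((cos(j) + 2)^3*sin(j)^4)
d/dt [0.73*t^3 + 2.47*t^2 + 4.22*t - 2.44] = 2.19*t^2 + 4.94*t + 4.22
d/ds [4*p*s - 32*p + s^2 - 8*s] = 4*p + 2*s - 8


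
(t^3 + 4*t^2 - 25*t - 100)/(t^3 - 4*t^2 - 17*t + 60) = (t + 5)/(t - 3)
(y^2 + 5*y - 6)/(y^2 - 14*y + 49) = (y^2 + 5*y - 6)/(y^2 - 14*y + 49)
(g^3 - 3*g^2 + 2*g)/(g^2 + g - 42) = g*(g^2 - 3*g + 2)/(g^2 + g - 42)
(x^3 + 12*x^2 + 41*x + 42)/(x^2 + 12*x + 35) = (x^2 + 5*x + 6)/(x + 5)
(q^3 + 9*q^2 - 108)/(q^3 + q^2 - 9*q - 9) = (q^2 + 12*q + 36)/(q^2 + 4*q + 3)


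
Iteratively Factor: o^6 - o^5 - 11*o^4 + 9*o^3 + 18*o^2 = (o)*(o^5 - o^4 - 11*o^3 + 9*o^2 + 18*o) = o*(o - 2)*(o^4 + o^3 - 9*o^2 - 9*o) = o*(o - 2)*(o + 1)*(o^3 - 9*o) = o*(o - 3)*(o - 2)*(o + 1)*(o^2 + 3*o) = o*(o - 3)*(o - 2)*(o + 1)*(o + 3)*(o)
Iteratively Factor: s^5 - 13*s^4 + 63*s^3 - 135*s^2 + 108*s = (s - 3)*(s^4 - 10*s^3 + 33*s^2 - 36*s) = (s - 4)*(s - 3)*(s^3 - 6*s^2 + 9*s) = (s - 4)*(s - 3)^2*(s^2 - 3*s) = s*(s - 4)*(s - 3)^2*(s - 3)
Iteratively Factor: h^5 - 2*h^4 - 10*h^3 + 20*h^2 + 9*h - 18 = (h + 3)*(h^4 - 5*h^3 + 5*h^2 + 5*h - 6) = (h + 1)*(h + 3)*(h^3 - 6*h^2 + 11*h - 6) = (h - 1)*(h + 1)*(h + 3)*(h^2 - 5*h + 6) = (h - 2)*(h - 1)*(h + 1)*(h + 3)*(h - 3)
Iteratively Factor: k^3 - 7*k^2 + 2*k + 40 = (k + 2)*(k^2 - 9*k + 20) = (k - 5)*(k + 2)*(k - 4)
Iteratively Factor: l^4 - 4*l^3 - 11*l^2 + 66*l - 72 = (l - 2)*(l^3 - 2*l^2 - 15*l + 36) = (l - 2)*(l + 4)*(l^2 - 6*l + 9) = (l - 3)*(l - 2)*(l + 4)*(l - 3)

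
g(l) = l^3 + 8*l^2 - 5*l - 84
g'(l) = 3*l^2 + 16*l - 5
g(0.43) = -84.59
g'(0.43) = 2.43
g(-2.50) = -37.12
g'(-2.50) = -26.25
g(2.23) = -44.28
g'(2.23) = 45.60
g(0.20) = -84.67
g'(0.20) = -1.68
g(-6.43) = 13.06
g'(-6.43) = 16.15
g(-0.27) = -82.09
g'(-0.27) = -9.10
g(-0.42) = -80.56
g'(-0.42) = -11.19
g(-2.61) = -34.23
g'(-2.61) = -26.32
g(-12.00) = -600.00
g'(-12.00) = 235.00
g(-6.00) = 18.00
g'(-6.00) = 7.00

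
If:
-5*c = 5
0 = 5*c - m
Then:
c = -1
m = -5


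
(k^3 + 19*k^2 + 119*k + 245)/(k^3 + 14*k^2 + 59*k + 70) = (k + 7)/(k + 2)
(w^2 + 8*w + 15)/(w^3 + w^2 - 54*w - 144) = (w + 5)/(w^2 - 2*w - 48)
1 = 1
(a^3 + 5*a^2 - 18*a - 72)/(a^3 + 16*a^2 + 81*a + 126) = (a - 4)/(a + 7)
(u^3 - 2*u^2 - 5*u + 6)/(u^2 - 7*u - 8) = (-u^3 + 2*u^2 + 5*u - 6)/(-u^2 + 7*u + 8)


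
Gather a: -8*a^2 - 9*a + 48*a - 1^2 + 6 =-8*a^2 + 39*a + 5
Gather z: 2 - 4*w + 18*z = -4*w + 18*z + 2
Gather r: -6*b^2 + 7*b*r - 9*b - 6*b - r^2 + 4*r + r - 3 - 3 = -6*b^2 - 15*b - r^2 + r*(7*b + 5) - 6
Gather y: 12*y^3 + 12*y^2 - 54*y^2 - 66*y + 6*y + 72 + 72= 12*y^3 - 42*y^2 - 60*y + 144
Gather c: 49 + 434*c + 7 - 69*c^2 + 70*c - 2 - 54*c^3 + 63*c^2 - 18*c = -54*c^3 - 6*c^2 + 486*c + 54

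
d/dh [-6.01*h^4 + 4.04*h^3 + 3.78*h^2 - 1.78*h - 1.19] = -24.04*h^3 + 12.12*h^2 + 7.56*h - 1.78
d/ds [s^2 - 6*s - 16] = 2*s - 6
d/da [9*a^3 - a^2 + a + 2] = 27*a^2 - 2*a + 1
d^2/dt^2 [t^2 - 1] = 2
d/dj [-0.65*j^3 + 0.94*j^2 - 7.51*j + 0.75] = -1.95*j^2 + 1.88*j - 7.51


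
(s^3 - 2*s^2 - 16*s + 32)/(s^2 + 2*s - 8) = s - 4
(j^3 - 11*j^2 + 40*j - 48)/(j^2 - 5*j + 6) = (j^2 - 8*j + 16)/(j - 2)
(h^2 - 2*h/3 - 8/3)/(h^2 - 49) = (3*h^2 - 2*h - 8)/(3*(h^2 - 49))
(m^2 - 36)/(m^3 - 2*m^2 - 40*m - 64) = (36 - m^2)/(-m^3 + 2*m^2 + 40*m + 64)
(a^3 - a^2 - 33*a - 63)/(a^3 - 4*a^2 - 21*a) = (a + 3)/a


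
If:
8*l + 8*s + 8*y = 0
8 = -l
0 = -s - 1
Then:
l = -8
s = -1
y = 9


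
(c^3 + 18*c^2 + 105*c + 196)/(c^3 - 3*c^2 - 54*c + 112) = (c^2 + 11*c + 28)/(c^2 - 10*c + 16)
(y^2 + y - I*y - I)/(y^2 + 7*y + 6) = (y - I)/(y + 6)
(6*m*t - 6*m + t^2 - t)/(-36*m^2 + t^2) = (t - 1)/(-6*m + t)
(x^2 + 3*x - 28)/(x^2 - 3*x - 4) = (x + 7)/(x + 1)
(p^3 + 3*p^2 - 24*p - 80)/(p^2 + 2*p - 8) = (p^2 - p - 20)/(p - 2)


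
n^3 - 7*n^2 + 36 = (n - 6)*(n - 3)*(n + 2)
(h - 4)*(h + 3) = h^2 - h - 12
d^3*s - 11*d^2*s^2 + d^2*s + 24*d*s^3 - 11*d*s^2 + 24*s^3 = (d - 8*s)*(d - 3*s)*(d*s + s)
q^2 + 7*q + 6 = (q + 1)*(q + 6)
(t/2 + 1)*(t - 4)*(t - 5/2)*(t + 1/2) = t^4/2 - 2*t^3 - 21*t^2/8 + 37*t/4 + 5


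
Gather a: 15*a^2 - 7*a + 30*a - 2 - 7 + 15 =15*a^2 + 23*a + 6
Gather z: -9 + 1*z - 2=z - 11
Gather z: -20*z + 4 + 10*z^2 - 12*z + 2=10*z^2 - 32*z + 6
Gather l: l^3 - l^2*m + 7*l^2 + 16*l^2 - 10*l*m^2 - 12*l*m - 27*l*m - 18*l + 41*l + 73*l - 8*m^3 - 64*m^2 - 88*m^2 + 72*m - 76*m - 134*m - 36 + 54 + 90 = l^3 + l^2*(23 - m) + l*(-10*m^2 - 39*m + 96) - 8*m^3 - 152*m^2 - 138*m + 108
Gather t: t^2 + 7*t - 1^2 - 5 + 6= t^2 + 7*t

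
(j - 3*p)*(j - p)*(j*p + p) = j^3*p - 4*j^2*p^2 + j^2*p + 3*j*p^3 - 4*j*p^2 + 3*p^3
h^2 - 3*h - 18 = (h - 6)*(h + 3)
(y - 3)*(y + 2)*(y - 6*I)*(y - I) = y^4 - y^3 - 7*I*y^3 - 12*y^2 + 7*I*y^2 + 6*y + 42*I*y + 36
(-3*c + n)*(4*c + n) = -12*c^2 + c*n + n^2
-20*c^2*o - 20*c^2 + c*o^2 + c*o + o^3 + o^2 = (-4*c + o)*(5*c + o)*(o + 1)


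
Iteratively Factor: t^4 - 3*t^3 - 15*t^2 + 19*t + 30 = (t + 1)*(t^3 - 4*t^2 - 11*t + 30) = (t - 2)*(t + 1)*(t^2 - 2*t - 15) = (t - 2)*(t + 1)*(t + 3)*(t - 5)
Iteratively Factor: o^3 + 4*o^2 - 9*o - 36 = (o + 4)*(o^2 - 9) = (o + 3)*(o + 4)*(o - 3)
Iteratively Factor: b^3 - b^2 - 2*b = (b + 1)*(b^2 - 2*b) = (b - 2)*(b + 1)*(b)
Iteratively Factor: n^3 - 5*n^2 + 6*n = (n)*(n^2 - 5*n + 6) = n*(n - 2)*(n - 3)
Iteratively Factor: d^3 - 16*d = (d + 4)*(d^2 - 4*d) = (d - 4)*(d + 4)*(d)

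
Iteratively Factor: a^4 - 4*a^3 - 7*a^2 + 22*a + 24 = (a - 3)*(a^3 - a^2 - 10*a - 8) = (a - 3)*(a + 2)*(a^2 - 3*a - 4) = (a - 3)*(a + 1)*(a + 2)*(a - 4)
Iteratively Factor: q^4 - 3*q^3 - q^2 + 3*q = (q)*(q^3 - 3*q^2 - q + 3) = q*(q - 1)*(q^2 - 2*q - 3) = q*(q - 3)*(q - 1)*(q + 1)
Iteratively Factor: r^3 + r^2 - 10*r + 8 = (r - 1)*(r^2 + 2*r - 8) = (r - 1)*(r + 4)*(r - 2)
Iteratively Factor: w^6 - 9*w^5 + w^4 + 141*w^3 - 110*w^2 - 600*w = (w - 5)*(w^5 - 4*w^4 - 19*w^3 + 46*w^2 + 120*w) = (w - 5)^2*(w^4 + w^3 - 14*w^2 - 24*w) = (w - 5)^2*(w + 3)*(w^3 - 2*w^2 - 8*w) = (w - 5)^2*(w + 2)*(w + 3)*(w^2 - 4*w) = (w - 5)^2*(w - 4)*(w + 2)*(w + 3)*(w)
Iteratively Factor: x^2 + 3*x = (x)*(x + 3)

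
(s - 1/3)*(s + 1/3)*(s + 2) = s^3 + 2*s^2 - s/9 - 2/9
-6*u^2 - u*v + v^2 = (-3*u + v)*(2*u + v)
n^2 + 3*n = n*(n + 3)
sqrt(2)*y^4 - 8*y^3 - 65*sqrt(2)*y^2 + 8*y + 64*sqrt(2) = (y - 1)*(y - 8*sqrt(2))*(y + 4*sqrt(2))*(sqrt(2)*y + sqrt(2))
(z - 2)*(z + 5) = z^2 + 3*z - 10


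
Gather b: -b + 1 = 1 - b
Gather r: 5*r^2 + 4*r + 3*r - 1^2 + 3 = 5*r^2 + 7*r + 2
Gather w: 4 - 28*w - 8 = -28*w - 4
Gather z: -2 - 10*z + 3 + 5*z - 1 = -5*z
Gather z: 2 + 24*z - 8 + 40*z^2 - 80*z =40*z^2 - 56*z - 6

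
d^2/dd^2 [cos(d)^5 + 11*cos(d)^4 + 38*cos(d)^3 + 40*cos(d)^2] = -25*cos(d)^5 - 176*cos(d)^4 - 322*cos(d)^3 - 28*cos(d)^2 + 228*cos(d) + 80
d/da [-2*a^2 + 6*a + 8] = 6 - 4*a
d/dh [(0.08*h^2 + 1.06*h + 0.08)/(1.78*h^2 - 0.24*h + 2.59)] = (-1.906*h^2 + 0.1296*h + 2.7646)/(3.1684*h^4 - 0.8544*h^3 + 9.278*h^2 - 1.2432*h + 6.7081)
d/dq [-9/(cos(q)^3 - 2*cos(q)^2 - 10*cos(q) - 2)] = 9*(-3*cos(q)^2 + 4*cos(q) + 10)*sin(q)/(-cos(q)^3 + 2*cos(q)^2 + 10*cos(q) + 2)^2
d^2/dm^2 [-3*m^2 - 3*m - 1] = -6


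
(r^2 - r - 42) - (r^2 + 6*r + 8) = -7*r - 50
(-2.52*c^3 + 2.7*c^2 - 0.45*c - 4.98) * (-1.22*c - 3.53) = 3.0744*c^4 + 5.6016*c^3 - 8.982*c^2 + 7.6641*c + 17.5794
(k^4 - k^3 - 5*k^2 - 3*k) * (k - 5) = k^5 - 6*k^4 + 22*k^2 + 15*k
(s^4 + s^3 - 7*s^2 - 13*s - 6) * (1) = s^4 + s^3 - 7*s^2 - 13*s - 6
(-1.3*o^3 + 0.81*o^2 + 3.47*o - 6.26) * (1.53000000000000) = -1.989*o^3 + 1.2393*o^2 + 5.3091*o - 9.5778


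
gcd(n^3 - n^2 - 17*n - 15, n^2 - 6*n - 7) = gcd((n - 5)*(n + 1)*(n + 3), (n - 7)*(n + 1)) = n + 1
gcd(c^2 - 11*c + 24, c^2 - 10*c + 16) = c - 8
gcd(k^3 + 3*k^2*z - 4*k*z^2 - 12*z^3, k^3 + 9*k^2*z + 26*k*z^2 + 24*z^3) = k^2 + 5*k*z + 6*z^2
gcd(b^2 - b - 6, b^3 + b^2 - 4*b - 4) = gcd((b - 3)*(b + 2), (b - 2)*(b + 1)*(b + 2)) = b + 2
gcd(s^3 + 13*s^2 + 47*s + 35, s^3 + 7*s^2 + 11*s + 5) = s^2 + 6*s + 5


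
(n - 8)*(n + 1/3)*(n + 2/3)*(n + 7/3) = n^4 - 14*n^3/3 - 217*n^2/9 - 538*n/27 - 112/27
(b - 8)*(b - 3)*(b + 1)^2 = b^4 - 9*b^3 + 3*b^2 + 37*b + 24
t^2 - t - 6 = (t - 3)*(t + 2)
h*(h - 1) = h^2 - h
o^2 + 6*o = o*(o + 6)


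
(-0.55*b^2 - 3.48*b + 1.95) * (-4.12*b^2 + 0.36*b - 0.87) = 2.266*b^4 + 14.1396*b^3 - 8.8083*b^2 + 3.7296*b - 1.6965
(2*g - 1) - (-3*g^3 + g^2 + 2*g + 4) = 3*g^3 - g^2 - 5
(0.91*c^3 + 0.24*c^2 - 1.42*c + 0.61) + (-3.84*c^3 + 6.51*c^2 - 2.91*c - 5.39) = -2.93*c^3 + 6.75*c^2 - 4.33*c - 4.78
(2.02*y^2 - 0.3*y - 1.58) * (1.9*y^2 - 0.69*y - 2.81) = 3.838*y^4 - 1.9638*y^3 - 8.4712*y^2 + 1.9332*y + 4.4398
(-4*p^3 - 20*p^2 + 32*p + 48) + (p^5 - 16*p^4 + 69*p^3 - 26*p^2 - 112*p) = p^5 - 16*p^4 + 65*p^3 - 46*p^2 - 80*p + 48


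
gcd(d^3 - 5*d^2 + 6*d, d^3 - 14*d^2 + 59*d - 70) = d - 2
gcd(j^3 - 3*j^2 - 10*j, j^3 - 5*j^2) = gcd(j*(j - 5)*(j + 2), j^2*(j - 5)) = j^2 - 5*j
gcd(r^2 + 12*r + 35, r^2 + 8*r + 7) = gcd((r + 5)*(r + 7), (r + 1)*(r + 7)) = r + 7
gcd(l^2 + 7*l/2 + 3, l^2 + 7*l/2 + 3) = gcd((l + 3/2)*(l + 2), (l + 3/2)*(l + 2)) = l^2 + 7*l/2 + 3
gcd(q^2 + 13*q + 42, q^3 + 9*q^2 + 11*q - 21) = q + 7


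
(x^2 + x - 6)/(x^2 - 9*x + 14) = (x + 3)/(x - 7)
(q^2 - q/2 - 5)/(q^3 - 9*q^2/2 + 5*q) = (q + 2)/(q*(q - 2))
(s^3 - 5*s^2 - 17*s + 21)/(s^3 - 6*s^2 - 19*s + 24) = (s - 7)/(s - 8)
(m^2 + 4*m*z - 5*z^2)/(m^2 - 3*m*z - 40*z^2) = (-m + z)/(-m + 8*z)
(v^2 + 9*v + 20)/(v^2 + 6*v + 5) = (v + 4)/(v + 1)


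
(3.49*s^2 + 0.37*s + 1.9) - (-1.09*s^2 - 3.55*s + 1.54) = 4.58*s^2 + 3.92*s + 0.36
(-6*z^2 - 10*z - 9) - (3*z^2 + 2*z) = -9*z^2 - 12*z - 9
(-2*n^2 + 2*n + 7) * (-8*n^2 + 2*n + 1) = 16*n^4 - 20*n^3 - 54*n^2 + 16*n + 7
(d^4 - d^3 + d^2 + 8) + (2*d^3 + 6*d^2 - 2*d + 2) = d^4 + d^3 + 7*d^2 - 2*d + 10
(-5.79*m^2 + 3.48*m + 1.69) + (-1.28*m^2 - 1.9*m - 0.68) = -7.07*m^2 + 1.58*m + 1.01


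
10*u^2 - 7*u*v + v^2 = (-5*u + v)*(-2*u + v)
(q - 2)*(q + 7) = q^2 + 5*q - 14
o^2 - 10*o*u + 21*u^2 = (o - 7*u)*(o - 3*u)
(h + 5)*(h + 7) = h^2 + 12*h + 35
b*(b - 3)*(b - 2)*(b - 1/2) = b^4 - 11*b^3/2 + 17*b^2/2 - 3*b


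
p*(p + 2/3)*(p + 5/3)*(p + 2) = p^4 + 13*p^3/3 + 52*p^2/9 + 20*p/9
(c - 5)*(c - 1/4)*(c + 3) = c^3 - 9*c^2/4 - 29*c/2 + 15/4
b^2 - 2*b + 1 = (b - 1)^2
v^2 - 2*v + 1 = (v - 1)^2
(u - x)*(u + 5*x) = u^2 + 4*u*x - 5*x^2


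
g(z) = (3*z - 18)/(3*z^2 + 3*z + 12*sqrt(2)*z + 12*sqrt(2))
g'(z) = (3*z - 18)*(-6*z - 12*sqrt(2) - 3)/(3*z^2 + 3*z + 12*sqrt(2)*z + 12*sqrt(2))^2 + 3/(3*z^2 + 3*z + 12*sqrt(2)*z + 12*sqrt(2))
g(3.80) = -0.05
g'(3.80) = 0.04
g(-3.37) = 1.73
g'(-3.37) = -0.21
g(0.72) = -0.48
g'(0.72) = 0.45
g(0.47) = -0.61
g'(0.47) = 0.63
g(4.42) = -0.03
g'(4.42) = 0.03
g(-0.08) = -1.19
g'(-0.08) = 1.70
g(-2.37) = 1.86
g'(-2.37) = 0.57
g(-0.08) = -1.19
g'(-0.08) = 1.70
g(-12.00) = -0.26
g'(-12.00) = -0.05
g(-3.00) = 1.69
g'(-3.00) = 0.02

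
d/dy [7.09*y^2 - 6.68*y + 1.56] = 14.18*y - 6.68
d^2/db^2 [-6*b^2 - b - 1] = -12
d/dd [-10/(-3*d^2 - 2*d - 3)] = 20*(-3*d - 1)/(3*d^2 + 2*d + 3)^2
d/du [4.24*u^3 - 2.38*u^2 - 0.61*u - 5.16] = 12.72*u^2 - 4.76*u - 0.61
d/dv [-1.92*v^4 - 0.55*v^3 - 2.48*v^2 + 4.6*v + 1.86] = -7.68*v^3 - 1.65*v^2 - 4.96*v + 4.6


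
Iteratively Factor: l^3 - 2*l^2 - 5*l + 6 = (l - 1)*(l^2 - l - 6) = (l - 3)*(l - 1)*(l + 2)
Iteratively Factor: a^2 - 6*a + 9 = (a - 3)*(a - 3)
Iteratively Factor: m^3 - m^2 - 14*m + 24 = (m - 3)*(m^2 + 2*m - 8) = (m - 3)*(m + 4)*(m - 2)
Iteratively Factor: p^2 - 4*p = (p - 4)*(p)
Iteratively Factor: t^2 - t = (t)*(t - 1)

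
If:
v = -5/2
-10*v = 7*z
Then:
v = -5/2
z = 25/7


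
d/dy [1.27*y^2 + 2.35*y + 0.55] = 2.54*y + 2.35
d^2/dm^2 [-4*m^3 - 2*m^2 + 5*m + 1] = -24*m - 4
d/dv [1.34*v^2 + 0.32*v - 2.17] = 2.68*v + 0.32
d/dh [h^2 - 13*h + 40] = 2*h - 13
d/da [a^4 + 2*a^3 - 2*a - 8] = 4*a^3 + 6*a^2 - 2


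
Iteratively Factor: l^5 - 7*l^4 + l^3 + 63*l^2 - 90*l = (l - 3)*(l^4 - 4*l^3 - 11*l^2 + 30*l) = (l - 3)*(l + 3)*(l^3 - 7*l^2 + 10*l) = (l - 3)*(l - 2)*(l + 3)*(l^2 - 5*l) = (l - 5)*(l - 3)*(l - 2)*(l + 3)*(l)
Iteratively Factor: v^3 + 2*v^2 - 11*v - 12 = (v - 3)*(v^2 + 5*v + 4) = (v - 3)*(v + 4)*(v + 1)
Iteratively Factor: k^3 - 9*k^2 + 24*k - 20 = (k - 2)*(k^2 - 7*k + 10) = (k - 5)*(k - 2)*(k - 2)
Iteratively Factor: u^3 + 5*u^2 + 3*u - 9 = (u + 3)*(u^2 + 2*u - 3) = (u - 1)*(u + 3)*(u + 3)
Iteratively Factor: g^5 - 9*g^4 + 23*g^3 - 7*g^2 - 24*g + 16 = (g - 1)*(g^4 - 8*g^3 + 15*g^2 + 8*g - 16) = (g - 1)*(g + 1)*(g^3 - 9*g^2 + 24*g - 16) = (g - 1)^2*(g + 1)*(g^2 - 8*g + 16) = (g - 4)*(g - 1)^2*(g + 1)*(g - 4)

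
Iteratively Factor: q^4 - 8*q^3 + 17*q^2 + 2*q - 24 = (q - 3)*(q^3 - 5*q^2 + 2*q + 8) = (q - 3)*(q + 1)*(q^2 - 6*q + 8) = (q - 4)*(q - 3)*(q + 1)*(q - 2)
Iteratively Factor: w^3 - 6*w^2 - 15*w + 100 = (w - 5)*(w^2 - w - 20) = (w - 5)*(w + 4)*(w - 5)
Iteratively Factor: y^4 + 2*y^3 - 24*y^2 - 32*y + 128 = (y + 4)*(y^3 - 2*y^2 - 16*y + 32) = (y + 4)^2*(y^2 - 6*y + 8) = (y - 2)*(y + 4)^2*(y - 4)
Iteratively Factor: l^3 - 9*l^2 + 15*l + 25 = (l - 5)*(l^2 - 4*l - 5) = (l - 5)*(l + 1)*(l - 5)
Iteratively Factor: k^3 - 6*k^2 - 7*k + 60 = (k + 3)*(k^2 - 9*k + 20) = (k - 4)*(k + 3)*(k - 5)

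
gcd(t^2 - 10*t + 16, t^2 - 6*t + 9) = 1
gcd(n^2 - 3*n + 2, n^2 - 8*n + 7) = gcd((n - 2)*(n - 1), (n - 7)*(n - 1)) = n - 1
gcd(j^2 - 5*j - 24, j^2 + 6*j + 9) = j + 3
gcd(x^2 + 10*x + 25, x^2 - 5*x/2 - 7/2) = 1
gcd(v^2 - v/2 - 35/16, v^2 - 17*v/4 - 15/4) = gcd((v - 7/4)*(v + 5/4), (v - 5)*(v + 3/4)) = 1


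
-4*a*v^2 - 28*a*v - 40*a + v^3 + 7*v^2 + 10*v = (-4*a + v)*(v + 2)*(v + 5)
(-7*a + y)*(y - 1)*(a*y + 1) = -7*a^2*y^2 + 7*a^2*y + a*y^3 - a*y^2 - 7*a*y + 7*a + y^2 - y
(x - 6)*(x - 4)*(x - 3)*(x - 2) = x^4 - 15*x^3 + 80*x^2 - 180*x + 144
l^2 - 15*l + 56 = (l - 8)*(l - 7)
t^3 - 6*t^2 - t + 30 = (t - 5)*(t - 3)*(t + 2)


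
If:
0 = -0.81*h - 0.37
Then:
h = -0.46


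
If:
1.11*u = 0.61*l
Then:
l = 1.81967213114754*u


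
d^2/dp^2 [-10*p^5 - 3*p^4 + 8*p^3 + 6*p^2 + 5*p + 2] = -200*p^3 - 36*p^2 + 48*p + 12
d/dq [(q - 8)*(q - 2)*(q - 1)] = 3*q^2 - 22*q + 26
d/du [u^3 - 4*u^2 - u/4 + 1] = 3*u^2 - 8*u - 1/4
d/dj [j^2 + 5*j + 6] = 2*j + 5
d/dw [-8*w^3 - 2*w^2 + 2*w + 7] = -24*w^2 - 4*w + 2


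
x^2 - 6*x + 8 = (x - 4)*(x - 2)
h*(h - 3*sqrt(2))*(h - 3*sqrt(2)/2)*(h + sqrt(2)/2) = h^4 - 4*sqrt(2)*h^3 + 9*h^2/2 + 9*sqrt(2)*h/2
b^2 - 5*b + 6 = (b - 3)*(b - 2)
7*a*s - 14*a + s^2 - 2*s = (7*a + s)*(s - 2)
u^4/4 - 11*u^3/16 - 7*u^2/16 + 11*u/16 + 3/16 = (u/4 + 1/4)*(u - 3)*(u - 1)*(u + 1/4)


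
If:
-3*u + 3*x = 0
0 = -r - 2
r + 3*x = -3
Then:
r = -2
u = -1/3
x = -1/3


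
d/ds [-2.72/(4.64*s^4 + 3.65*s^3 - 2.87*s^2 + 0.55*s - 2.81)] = (50.4832*s^3 + 29.784*s^2 - 15.6128*s + 1.496)/(4.64*s^4 + 3.65*s^3 - 2.87*s^2 + 0.55*s - 2.81)^2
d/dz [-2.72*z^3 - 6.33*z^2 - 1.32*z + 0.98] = -8.16*z^2 - 12.66*z - 1.32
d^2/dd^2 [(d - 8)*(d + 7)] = 2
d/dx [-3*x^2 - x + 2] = -6*x - 1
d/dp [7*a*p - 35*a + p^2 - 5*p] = 7*a + 2*p - 5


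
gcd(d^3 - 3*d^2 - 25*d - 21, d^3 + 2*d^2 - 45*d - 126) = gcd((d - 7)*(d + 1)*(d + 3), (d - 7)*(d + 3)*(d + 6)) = d^2 - 4*d - 21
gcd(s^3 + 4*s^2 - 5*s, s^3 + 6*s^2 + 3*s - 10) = s^2 + 4*s - 5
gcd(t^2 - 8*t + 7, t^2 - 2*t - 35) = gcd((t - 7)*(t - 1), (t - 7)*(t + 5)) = t - 7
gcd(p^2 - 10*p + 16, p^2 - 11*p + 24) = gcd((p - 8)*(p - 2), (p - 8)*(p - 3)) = p - 8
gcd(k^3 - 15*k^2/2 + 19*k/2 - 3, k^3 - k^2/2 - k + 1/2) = k^2 - 3*k/2 + 1/2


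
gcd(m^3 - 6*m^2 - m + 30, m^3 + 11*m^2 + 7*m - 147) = m - 3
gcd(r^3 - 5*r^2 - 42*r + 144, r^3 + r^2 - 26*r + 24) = r + 6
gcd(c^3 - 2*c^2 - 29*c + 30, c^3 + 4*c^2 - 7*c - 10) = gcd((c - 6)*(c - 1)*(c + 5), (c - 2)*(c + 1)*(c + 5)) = c + 5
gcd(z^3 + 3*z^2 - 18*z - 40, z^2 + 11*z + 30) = z + 5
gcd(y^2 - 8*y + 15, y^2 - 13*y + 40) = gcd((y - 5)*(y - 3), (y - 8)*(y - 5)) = y - 5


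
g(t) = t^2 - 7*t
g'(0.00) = -7.00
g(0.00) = 0.00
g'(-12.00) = -31.00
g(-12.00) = 228.00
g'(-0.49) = -7.98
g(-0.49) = 3.67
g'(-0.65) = -8.30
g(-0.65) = 4.97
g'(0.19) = -6.62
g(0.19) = -1.29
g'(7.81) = 8.62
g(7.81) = 6.33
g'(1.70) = -3.60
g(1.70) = -9.01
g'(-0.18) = -7.36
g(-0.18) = 1.29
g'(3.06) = -0.88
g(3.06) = -12.06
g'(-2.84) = -12.68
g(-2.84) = 27.95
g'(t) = 2*t - 7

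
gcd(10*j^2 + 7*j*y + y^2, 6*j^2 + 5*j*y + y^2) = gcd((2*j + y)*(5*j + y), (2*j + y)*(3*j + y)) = 2*j + y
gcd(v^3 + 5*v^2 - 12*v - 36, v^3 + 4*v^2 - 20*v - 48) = v^2 + 8*v + 12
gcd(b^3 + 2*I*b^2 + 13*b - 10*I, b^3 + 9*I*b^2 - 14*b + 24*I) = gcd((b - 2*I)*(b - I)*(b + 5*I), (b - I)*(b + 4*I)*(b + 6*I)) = b - I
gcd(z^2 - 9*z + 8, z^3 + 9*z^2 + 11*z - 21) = z - 1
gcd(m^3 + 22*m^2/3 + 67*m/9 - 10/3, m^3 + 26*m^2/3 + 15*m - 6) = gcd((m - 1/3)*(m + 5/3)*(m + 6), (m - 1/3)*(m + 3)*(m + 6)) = m^2 + 17*m/3 - 2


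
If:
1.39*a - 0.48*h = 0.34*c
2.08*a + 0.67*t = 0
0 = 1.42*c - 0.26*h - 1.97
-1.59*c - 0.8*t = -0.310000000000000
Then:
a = 0.95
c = 1.67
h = 1.55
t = -2.94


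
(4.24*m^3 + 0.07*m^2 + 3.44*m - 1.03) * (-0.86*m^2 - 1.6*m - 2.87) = -3.6464*m^5 - 6.8442*m^4 - 15.2392*m^3 - 4.8191*m^2 - 8.2248*m + 2.9561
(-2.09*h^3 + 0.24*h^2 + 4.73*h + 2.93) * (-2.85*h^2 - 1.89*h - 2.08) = 5.9565*h^5 + 3.2661*h^4 - 9.5869*h^3 - 17.7894*h^2 - 15.3761*h - 6.0944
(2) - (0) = 2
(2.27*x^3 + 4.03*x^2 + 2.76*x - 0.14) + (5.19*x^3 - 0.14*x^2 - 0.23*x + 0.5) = 7.46*x^3 + 3.89*x^2 + 2.53*x + 0.36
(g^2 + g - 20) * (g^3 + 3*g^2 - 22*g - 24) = g^5 + 4*g^4 - 39*g^3 - 106*g^2 + 416*g + 480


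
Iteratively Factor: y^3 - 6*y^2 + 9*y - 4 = (y - 4)*(y^2 - 2*y + 1) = (y - 4)*(y - 1)*(y - 1)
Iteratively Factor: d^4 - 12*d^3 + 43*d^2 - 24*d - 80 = (d - 5)*(d^3 - 7*d^2 + 8*d + 16) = (d - 5)*(d - 4)*(d^2 - 3*d - 4) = (d - 5)*(d - 4)*(d + 1)*(d - 4)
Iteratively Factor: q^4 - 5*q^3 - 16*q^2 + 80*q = (q)*(q^3 - 5*q^2 - 16*q + 80) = q*(q - 4)*(q^2 - q - 20) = q*(q - 4)*(q + 4)*(q - 5)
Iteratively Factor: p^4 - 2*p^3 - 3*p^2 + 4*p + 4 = (p + 1)*(p^3 - 3*p^2 + 4) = (p - 2)*(p + 1)*(p^2 - p - 2) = (p - 2)*(p + 1)^2*(p - 2)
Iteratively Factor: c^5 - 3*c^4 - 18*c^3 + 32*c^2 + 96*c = (c + 3)*(c^4 - 6*c^3 + 32*c) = c*(c + 3)*(c^3 - 6*c^2 + 32) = c*(c + 2)*(c + 3)*(c^2 - 8*c + 16) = c*(c - 4)*(c + 2)*(c + 3)*(c - 4)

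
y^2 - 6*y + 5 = (y - 5)*(y - 1)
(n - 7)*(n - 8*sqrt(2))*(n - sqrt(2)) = n^3 - 9*sqrt(2)*n^2 - 7*n^2 + 16*n + 63*sqrt(2)*n - 112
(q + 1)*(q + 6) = q^2 + 7*q + 6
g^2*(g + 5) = g^3 + 5*g^2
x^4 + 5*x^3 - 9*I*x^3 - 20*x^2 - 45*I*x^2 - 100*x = x*(x + 5)*(x - 5*I)*(x - 4*I)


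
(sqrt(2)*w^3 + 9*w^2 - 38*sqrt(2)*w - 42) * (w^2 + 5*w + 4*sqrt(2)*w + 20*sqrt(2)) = sqrt(2)*w^5 + 5*sqrt(2)*w^4 + 17*w^4 - 2*sqrt(2)*w^3 + 85*w^3 - 346*w^2 - 10*sqrt(2)*w^2 - 1730*w - 168*sqrt(2)*w - 840*sqrt(2)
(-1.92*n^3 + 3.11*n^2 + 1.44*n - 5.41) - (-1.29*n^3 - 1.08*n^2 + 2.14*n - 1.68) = -0.63*n^3 + 4.19*n^2 - 0.7*n - 3.73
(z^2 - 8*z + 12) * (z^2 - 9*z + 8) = z^4 - 17*z^3 + 92*z^2 - 172*z + 96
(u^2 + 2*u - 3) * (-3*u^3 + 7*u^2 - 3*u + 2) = -3*u^5 + u^4 + 20*u^3 - 25*u^2 + 13*u - 6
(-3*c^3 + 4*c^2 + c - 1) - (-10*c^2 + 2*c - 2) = -3*c^3 + 14*c^2 - c + 1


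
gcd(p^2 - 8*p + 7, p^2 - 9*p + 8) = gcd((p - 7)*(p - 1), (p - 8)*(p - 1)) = p - 1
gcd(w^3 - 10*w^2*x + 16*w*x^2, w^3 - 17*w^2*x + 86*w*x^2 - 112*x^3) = w^2 - 10*w*x + 16*x^2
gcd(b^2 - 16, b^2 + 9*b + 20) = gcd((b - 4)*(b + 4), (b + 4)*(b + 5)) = b + 4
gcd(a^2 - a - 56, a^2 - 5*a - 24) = a - 8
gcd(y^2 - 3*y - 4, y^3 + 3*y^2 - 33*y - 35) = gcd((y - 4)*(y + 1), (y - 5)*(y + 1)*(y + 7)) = y + 1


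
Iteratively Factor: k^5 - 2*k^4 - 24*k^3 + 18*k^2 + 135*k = (k - 5)*(k^4 + 3*k^3 - 9*k^2 - 27*k) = (k - 5)*(k + 3)*(k^3 - 9*k) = k*(k - 5)*(k + 3)*(k^2 - 9) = k*(k - 5)*(k + 3)^2*(k - 3)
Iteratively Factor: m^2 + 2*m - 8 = (m + 4)*(m - 2)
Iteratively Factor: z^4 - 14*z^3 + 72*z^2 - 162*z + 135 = (z - 3)*(z^3 - 11*z^2 + 39*z - 45) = (z - 5)*(z - 3)*(z^2 - 6*z + 9) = (z - 5)*(z - 3)^2*(z - 3)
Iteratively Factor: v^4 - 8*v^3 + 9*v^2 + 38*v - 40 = (v - 1)*(v^3 - 7*v^2 + 2*v + 40) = (v - 4)*(v - 1)*(v^2 - 3*v - 10) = (v - 4)*(v - 1)*(v + 2)*(v - 5)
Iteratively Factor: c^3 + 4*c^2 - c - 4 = (c + 4)*(c^2 - 1) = (c - 1)*(c + 4)*(c + 1)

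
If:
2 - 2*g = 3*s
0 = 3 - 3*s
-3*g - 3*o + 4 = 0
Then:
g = -1/2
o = 11/6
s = 1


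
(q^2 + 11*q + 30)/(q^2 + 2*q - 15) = (q + 6)/(q - 3)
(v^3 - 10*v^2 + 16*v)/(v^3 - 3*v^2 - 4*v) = (-v^2 + 10*v - 16)/(-v^2 + 3*v + 4)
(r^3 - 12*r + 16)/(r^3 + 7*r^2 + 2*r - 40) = (r - 2)/(r + 5)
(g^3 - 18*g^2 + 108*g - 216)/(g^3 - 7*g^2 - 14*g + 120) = (g^2 - 12*g + 36)/(g^2 - g - 20)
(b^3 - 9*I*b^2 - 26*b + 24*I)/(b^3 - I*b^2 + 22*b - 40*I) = (b - 3*I)/(b + 5*I)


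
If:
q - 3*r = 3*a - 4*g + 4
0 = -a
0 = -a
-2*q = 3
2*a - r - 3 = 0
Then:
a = 0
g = -7/8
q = -3/2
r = -3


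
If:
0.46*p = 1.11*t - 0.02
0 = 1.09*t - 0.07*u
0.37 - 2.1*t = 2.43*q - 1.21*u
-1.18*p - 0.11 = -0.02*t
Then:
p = -0.09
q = 0.01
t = -0.02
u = -0.32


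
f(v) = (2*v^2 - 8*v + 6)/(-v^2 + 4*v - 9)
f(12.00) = -1.89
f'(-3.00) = 0.13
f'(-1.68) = 0.26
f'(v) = (2*v - 4)*(2*v^2 - 8*v + 6)/(-v^2 + 4*v - 9)^2 + (4*v - 8)/(-v^2 + 4*v - 9)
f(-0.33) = -0.85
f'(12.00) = -0.02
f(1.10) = 0.07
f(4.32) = -0.84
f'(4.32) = -0.52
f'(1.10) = 0.64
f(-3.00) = -1.60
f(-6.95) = -1.86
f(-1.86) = -1.40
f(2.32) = 0.35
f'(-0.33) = 0.51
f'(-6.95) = 0.03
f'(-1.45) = 0.29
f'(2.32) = -0.29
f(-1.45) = -1.29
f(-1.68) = -1.35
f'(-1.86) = 0.23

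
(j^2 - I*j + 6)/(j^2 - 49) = (j^2 - I*j + 6)/(j^2 - 49)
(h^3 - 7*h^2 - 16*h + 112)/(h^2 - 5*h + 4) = (h^2 - 3*h - 28)/(h - 1)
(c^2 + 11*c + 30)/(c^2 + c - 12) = (c^2 + 11*c + 30)/(c^2 + c - 12)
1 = 1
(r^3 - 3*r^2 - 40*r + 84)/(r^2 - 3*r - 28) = (r^2 + 4*r - 12)/(r + 4)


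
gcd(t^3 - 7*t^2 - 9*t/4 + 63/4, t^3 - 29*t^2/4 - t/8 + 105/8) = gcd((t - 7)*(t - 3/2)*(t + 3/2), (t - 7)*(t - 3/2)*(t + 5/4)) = t^2 - 17*t/2 + 21/2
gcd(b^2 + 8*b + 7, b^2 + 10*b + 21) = b + 7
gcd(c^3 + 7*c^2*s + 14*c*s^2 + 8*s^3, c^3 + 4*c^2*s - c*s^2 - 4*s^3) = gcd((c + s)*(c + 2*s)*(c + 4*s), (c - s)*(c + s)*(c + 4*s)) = c^2 + 5*c*s + 4*s^2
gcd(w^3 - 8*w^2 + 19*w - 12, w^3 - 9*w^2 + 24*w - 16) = w^2 - 5*w + 4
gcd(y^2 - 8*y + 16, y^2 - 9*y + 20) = y - 4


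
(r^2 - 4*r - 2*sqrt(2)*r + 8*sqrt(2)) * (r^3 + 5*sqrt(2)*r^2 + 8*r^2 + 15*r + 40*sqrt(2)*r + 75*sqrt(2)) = r^5 + 4*r^4 + 3*sqrt(2)*r^4 - 37*r^3 + 12*sqrt(2)*r^3 - 140*r^2 - 51*sqrt(2)*r^2 - 180*sqrt(2)*r + 340*r + 1200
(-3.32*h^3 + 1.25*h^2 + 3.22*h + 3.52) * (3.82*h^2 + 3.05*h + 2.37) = -12.6824*h^5 - 5.351*h^4 + 8.2445*h^3 + 26.2299*h^2 + 18.3674*h + 8.3424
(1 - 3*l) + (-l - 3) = -4*l - 2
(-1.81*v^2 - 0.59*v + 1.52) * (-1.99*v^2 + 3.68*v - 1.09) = 3.6019*v^4 - 5.4867*v^3 - 3.2231*v^2 + 6.2367*v - 1.6568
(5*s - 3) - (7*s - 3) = -2*s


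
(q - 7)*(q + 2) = q^2 - 5*q - 14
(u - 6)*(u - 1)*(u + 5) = u^3 - 2*u^2 - 29*u + 30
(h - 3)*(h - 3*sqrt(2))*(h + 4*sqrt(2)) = h^3 - 3*h^2 + sqrt(2)*h^2 - 24*h - 3*sqrt(2)*h + 72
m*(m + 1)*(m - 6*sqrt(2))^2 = m^4 - 12*sqrt(2)*m^3 + m^3 - 12*sqrt(2)*m^2 + 72*m^2 + 72*m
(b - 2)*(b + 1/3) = b^2 - 5*b/3 - 2/3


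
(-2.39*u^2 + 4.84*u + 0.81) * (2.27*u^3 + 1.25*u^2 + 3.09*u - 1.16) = -5.4253*u^5 + 7.9993*u^4 + 0.5036*u^3 + 18.7405*u^2 - 3.1115*u - 0.9396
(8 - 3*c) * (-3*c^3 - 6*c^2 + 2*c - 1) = 9*c^4 - 6*c^3 - 54*c^2 + 19*c - 8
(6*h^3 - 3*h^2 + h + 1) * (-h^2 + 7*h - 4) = -6*h^5 + 45*h^4 - 46*h^3 + 18*h^2 + 3*h - 4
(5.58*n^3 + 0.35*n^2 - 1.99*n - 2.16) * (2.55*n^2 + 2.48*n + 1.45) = 14.229*n^5 + 14.7309*n^4 + 3.8845*n^3 - 9.9357*n^2 - 8.2423*n - 3.132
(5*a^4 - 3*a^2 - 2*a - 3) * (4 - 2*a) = -10*a^5 + 20*a^4 + 6*a^3 - 8*a^2 - 2*a - 12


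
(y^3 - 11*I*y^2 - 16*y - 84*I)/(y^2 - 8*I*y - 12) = (y^2 - 5*I*y + 14)/(y - 2*I)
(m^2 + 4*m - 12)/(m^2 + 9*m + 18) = (m - 2)/(m + 3)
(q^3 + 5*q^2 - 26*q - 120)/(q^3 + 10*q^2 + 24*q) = (q - 5)/q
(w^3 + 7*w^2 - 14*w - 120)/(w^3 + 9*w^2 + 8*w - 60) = (w - 4)/(w - 2)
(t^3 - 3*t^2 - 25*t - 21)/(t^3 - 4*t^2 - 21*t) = (t + 1)/t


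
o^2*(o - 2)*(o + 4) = o^4 + 2*o^3 - 8*o^2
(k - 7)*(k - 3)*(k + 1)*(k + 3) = k^4 - 6*k^3 - 16*k^2 + 54*k + 63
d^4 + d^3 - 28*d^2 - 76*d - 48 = (d - 6)*(d + 1)*(d + 2)*(d + 4)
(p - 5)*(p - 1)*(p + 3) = p^3 - 3*p^2 - 13*p + 15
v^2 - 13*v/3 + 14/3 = (v - 7/3)*(v - 2)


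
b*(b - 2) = b^2 - 2*b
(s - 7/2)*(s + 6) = s^2 + 5*s/2 - 21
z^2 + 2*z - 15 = (z - 3)*(z + 5)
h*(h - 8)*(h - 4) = h^3 - 12*h^2 + 32*h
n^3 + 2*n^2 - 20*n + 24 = (n - 2)^2*(n + 6)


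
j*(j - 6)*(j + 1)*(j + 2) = j^4 - 3*j^3 - 16*j^2 - 12*j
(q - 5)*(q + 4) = q^2 - q - 20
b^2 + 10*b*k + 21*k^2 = (b + 3*k)*(b + 7*k)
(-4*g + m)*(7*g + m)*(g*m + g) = -28*g^3*m - 28*g^3 + 3*g^2*m^2 + 3*g^2*m + g*m^3 + g*m^2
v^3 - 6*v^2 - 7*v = v*(v - 7)*(v + 1)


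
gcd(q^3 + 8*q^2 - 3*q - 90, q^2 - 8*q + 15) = q - 3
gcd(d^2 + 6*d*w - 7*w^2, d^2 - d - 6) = 1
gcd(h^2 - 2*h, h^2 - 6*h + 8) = h - 2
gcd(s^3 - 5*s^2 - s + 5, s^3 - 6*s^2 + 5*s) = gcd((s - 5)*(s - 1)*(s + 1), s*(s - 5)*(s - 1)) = s^2 - 6*s + 5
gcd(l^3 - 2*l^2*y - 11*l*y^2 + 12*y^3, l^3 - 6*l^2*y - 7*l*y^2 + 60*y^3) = -l^2 + l*y + 12*y^2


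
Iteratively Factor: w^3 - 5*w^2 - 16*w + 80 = (w + 4)*(w^2 - 9*w + 20) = (w - 5)*(w + 4)*(w - 4)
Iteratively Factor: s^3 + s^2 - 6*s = (s + 3)*(s^2 - 2*s) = (s - 2)*(s + 3)*(s)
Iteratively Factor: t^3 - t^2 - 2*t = (t)*(t^2 - t - 2) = t*(t + 1)*(t - 2)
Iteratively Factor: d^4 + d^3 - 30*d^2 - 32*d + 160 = (d - 2)*(d^3 + 3*d^2 - 24*d - 80) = (d - 5)*(d - 2)*(d^2 + 8*d + 16) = (d - 5)*(d - 2)*(d + 4)*(d + 4)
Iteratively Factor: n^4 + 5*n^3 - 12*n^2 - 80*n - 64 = (n + 4)*(n^3 + n^2 - 16*n - 16) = (n - 4)*(n + 4)*(n^2 + 5*n + 4) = (n - 4)*(n + 1)*(n + 4)*(n + 4)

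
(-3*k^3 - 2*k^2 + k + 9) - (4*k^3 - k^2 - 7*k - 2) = -7*k^3 - k^2 + 8*k + 11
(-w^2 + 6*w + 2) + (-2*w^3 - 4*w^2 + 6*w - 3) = -2*w^3 - 5*w^2 + 12*w - 1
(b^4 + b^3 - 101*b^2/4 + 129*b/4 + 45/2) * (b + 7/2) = b^5 + 9*b^4/2 - 87*b^3/4 - 449*b^2/8 + 1083*b/8 + 315/4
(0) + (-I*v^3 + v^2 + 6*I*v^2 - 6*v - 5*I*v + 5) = -I*v^3 + v^2 + 6*I*v^2 - 6*v - 5*I*v + 5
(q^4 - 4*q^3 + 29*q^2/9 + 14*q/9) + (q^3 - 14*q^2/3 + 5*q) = q^4 - 3*q^3 - 13*q^2/9 + 59*q/9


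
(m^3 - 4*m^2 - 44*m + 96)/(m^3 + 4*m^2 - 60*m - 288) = (m - 2)/(m + 6)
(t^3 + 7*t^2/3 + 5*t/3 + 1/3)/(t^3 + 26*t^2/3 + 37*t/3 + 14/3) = (3*t^2 + 4*t + 1)/(3*t^2 + 23*t + 14)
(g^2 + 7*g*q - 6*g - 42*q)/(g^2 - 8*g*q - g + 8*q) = (g^2 + 7*g*q - 6*g - 42*q)/(g^2 - 8*g*q - g + 8*q)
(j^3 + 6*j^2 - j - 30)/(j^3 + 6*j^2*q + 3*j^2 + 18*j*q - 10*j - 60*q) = (j + 3)/(j + 6*q)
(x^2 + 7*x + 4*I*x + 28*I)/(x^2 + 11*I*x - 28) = (x + 7)/(x + 7*I)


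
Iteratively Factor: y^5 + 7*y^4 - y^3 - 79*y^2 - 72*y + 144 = (y - 3)*(y^4 + 10*y^3 + 29*y^2 + 8*y - 48) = (y - 3)*(y - 1)*(y^3 + 11*y^2 + 40*y + 48) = (y - 3)*(y - 1)*(y + 4)*(y^2 + 7*y + 12) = (y - 3)*(y - 1)*(y + 3)*(y + 4)*(y + 4)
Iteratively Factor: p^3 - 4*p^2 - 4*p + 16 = (p + 2)*(p^2 - 6*p + 8) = (p - 4)*(p + 2)*(p - 2)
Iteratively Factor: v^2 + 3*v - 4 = (v - 1)*(v + 4)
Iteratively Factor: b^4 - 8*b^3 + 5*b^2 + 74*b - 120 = (b - 2)*(b^3 - 6*b^2 - 7*b + 60) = (b - 5)*(b - 2)*(b^2 - b - 12) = (b - 5)*(b - 4)*(b - 2)*(b + 3)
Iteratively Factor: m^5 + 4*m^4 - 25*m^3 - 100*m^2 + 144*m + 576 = (m + 4)*(m^4 - 25*m^2 + 144) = (m + 3)*(m + 4)*(m^3 - 3*m^2 - 16*m + 48) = (m - 3)*(m + 3)*(m + 4)*(m^2 - 16) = (m - 3)*(m + 3)*(m + 4)^2*(m - 4)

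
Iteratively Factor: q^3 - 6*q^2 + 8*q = (q - 4)*(q^2 - 2*q) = q*(q - 4)*(q - 2)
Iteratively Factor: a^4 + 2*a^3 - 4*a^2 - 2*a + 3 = (a - 1)*(a^3 + 3*a^2 - a - 3) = (a - 1)*(a + 3)*(a^2 - 1) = (a - 1)^2*(a + 3)*(a + 1)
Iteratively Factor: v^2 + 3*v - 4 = (v - 1)*(v + 4)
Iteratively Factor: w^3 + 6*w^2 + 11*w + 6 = (w + 1)*(w^2 + 5*w + 6) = (w + 1)*(w + 3)*(w + 2)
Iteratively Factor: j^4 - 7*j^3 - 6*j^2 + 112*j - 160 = (j + 4)*(j^3 - 11*j^2 + 38*j - 40) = (j - 4)*(j + 4)*(j^2 - 7*j + 10) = (j - 4)*(j - 2)*(j + 4)*(j - 5)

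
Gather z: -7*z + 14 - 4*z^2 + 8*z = -4*z^2 + z + 14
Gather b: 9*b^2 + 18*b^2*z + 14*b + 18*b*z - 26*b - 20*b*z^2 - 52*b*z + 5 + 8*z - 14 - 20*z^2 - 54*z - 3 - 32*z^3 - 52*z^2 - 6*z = b^2*(18*z + 9) + b*(-20*z^2 - 34*z - 12) - 32*z^3 - 72*z^2 - 52*z - 12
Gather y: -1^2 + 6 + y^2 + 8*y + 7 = y^2 + 8*y + 12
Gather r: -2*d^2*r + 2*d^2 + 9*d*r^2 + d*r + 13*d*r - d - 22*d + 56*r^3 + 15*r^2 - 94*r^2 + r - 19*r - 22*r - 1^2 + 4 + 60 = 2*d^2 - 23*d + 56*r^3 + r^2*(9*d - 79) + r*(-2*d^2 + 14*d - 40) + 63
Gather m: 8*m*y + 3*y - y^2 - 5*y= 8*m*y - y^2 - 2*y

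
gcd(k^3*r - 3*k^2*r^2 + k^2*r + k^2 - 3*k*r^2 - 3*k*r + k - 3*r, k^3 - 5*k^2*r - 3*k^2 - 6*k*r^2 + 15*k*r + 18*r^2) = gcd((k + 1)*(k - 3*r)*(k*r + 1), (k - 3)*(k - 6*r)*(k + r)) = 1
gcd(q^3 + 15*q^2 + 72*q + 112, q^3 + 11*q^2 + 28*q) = q^2 + 11*q + 28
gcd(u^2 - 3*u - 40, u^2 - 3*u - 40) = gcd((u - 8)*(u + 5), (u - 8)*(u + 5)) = u^2 - 3*u - 40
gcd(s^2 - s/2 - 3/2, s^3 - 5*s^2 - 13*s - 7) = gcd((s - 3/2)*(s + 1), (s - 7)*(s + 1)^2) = s + 1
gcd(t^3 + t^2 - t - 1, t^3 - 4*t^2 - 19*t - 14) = t + 1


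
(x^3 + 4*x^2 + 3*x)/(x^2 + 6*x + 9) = x*(x + 1)/(x + 3)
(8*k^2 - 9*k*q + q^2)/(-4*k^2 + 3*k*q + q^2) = (-8*k + q)/(4*k + q)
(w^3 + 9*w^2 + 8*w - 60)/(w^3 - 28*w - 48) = (-w^3 - 9*w^2 - 8*w + 60)/(-w^3 + 28*w + 48)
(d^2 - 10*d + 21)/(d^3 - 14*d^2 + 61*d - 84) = 1/(d - 4)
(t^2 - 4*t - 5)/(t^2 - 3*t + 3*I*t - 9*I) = (t^2 - 4*t - 5)/(t^2 + 3*t*(-1 + I) - 9*I)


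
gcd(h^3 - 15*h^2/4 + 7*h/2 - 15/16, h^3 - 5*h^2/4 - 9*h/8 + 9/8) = h - 3/4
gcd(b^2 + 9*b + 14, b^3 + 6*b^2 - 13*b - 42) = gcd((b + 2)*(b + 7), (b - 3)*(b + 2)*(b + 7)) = b^2 + 9*b + 14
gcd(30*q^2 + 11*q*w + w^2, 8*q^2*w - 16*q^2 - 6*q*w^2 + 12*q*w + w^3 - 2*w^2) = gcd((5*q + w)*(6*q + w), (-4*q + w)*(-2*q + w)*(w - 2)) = 1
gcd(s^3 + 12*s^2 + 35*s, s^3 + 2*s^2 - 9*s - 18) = 1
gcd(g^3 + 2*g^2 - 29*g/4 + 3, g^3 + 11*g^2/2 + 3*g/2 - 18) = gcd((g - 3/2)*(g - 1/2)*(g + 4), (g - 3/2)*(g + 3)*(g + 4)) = g^2 + 5*g/2 - 6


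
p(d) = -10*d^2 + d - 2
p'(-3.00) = 61.00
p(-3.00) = -95.00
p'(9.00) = -179.00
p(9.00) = -803.00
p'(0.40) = -7.00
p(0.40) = -3.20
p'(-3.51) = 71.20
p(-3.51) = -128.71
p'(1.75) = -34.00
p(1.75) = -30.88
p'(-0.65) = 14.00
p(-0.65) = -6.88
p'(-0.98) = 20.60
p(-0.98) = -12.58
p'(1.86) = -36.20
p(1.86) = -34.74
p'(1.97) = -38.40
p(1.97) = -38.84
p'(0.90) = -17.00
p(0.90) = -9.20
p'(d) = 1 - 20*d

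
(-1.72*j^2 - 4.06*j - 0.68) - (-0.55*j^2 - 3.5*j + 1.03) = -1.17*j^2 - 0.56*j - 1.71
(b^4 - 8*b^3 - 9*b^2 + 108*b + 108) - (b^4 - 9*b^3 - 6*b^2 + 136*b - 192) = b^3 - 3*b^2 - 28*b + 300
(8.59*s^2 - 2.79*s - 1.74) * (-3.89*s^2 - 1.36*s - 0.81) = -33.4151*s^4 - 0.8293*s^3 + 3.6051*s^2 + 4.6263*s + 1.4094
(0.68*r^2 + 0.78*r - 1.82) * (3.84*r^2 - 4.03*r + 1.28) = 2.6112*r^4 + 0.2548*r^3 - 9.2618*r^2 + 8.333*r - 2.3296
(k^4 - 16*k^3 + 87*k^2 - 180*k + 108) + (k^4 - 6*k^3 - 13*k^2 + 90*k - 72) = 2*k^4 - 22*k^3 + 74*k^2 - 90*k + 36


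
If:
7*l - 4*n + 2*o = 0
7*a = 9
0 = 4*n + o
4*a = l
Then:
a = 9/7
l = 36/7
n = 3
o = -12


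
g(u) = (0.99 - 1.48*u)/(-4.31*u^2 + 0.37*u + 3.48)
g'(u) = (0.99 - 1.48*u)*(8.62*u - 0.37)/(-4.31*u^2 + 0.37*u + 3.48)^2 - 1.48/(-4.31*u^2 + 0.37*u + 3.48) = (-6.3788*u^2 + 8.5338*u - 5.5167)/(18.5761*u^4 - 3.1894*u^3 - 29.8607*u^2 + 2.5752*u + 12.1104)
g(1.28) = 0.29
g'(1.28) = -0.52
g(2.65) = 0.11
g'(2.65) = -0.04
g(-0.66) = 1.45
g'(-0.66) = -7.55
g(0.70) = -0.03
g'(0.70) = -1.01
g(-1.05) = -1.53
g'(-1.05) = -7.80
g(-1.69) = -0.37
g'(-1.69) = -0.43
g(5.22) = 0.06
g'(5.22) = -0.01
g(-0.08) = 0.32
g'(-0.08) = -0.53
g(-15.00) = -0.02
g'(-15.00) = -0.00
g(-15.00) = -0.02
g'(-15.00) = -0.00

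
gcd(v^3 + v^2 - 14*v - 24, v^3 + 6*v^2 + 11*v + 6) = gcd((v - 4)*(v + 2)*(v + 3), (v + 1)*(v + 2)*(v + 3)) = v^2 + 5*v + 6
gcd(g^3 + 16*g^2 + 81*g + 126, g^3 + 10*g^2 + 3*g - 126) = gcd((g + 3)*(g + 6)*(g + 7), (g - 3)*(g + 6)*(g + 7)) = g^2 + 13*g + 42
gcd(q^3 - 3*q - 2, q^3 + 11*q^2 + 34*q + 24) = q + 1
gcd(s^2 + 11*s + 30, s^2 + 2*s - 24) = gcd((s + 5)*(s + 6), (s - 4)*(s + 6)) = s + 6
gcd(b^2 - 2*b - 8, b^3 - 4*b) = b + 2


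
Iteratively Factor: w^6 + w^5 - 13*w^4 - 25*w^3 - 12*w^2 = (w)*(w^5 + w^4 - 13*w^3 - 25*w^2 - 12*w) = w*(w - 4)*(w^4 + 5*w^3 + 7*w^2 + 3*w) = w*(w - 4)*(w + 3)*(w^3 + 2*w^2 + w) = w^2*(w - 4)*(w + 3)*(w^2 + 2*w + 1) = w^2*(w - 4)*(w + 1)*(w + 3)*(w + 1)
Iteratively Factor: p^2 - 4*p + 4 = (p - 2)*(p - 2)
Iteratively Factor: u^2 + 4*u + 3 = (u + 3)*(u + 1)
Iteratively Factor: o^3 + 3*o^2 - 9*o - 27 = (o + 3)*(o^2 - 9) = (o + 3)^2*(o - 3)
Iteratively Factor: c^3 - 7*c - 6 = (c + 2)*(c^2 - 2*c - 3) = (c - 3)*(c + 2)*(c + 1)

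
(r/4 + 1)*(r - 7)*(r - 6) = r^3/4 - 9*r^2/4 - 5*r/2 + 42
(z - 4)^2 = z^2 - 8*z + 16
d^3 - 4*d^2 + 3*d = d*(d - 3)*(d - 1)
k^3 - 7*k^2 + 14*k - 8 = (k - 4)*(k - 2)*(k - 1)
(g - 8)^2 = g^2 - 16*g + 64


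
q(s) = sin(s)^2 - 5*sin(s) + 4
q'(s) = 2*sin(s)*cos(s) - 5*cos(s)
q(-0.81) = 8.15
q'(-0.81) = -4.45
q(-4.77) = 0.00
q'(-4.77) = -0.17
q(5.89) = 6.06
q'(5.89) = -5.33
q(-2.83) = 5.63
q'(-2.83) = 5.34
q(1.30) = 0.11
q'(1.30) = -0.82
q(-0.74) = 7.83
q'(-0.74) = -4.69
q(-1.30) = 9.75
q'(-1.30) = -1.85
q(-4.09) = 0.60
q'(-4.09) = 1.97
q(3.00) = 3.31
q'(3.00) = 4.67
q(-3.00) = 4.73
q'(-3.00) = 5.23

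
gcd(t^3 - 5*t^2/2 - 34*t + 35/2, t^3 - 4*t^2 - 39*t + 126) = t - 7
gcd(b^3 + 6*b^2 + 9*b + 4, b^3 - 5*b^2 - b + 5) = b + 1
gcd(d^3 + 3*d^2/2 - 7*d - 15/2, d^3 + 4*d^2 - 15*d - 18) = d + 1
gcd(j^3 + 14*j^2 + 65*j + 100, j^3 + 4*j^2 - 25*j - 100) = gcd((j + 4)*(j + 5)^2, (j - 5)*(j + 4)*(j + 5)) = j^2 + 9*j + 20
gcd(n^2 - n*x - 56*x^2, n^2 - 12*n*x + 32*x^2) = -n + 8*x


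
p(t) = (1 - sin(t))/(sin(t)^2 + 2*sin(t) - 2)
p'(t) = (1 - sin(t))*(-2*sin(t)*cos(t) - 2*cos(t))/(sin(t)^2 + 2*sin(t) - 2)^2 - cos(t)/(sin(t)^2 + 2*sin(t) - 2) = (sin(t) - 2)*sin(t)*cos(t)/(sin(t)^2 + 2*sin(t) - 2)^2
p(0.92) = 0.91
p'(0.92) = -11.55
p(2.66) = -0.62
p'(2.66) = 0.85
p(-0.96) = -0.61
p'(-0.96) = 0.15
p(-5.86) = -0.58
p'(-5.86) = -0.58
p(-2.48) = -0.57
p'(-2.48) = -0.16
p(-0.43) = -0.53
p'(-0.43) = 0.13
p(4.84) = -0.66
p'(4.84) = 0.04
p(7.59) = 0.04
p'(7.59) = -0.35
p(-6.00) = -0.53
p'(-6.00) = -0.25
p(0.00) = -0.50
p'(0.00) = 0.00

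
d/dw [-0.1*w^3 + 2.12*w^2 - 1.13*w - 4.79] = -0.3*w^2 + 4.24*w - 1.13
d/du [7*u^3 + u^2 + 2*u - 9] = 21*u^2 + 2*u + 2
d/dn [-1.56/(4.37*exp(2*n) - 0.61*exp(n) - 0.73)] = (13.6344*exp(n) - 0.9516)*exp(n)/(-4.37*exp(2*n) + 0.61*exp(n) + 0.73)^2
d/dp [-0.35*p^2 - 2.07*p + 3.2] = -0.7*p - 2.07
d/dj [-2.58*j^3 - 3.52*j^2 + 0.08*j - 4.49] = -7.74*j^2 - 7.04*j + 0.08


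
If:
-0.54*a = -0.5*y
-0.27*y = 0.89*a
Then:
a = 0.00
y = 0.00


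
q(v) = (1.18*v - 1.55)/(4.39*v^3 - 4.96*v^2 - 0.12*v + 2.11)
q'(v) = (1.18*v - 1.55)*(-13.17*v^2 + 9.92*v + 0.12)/(4.39*v^3 - 4.96*v^2 - 0.12*v + 2.11)^2 + 1.18/(4.39*v^3 - 4.96*v^2 - 0.12*v + 2.11) = (-10.3604*v^3 + 26.2663*v^2 - 15.376*v + 2.3038)/(19.2721*v^6 - 43.5488*v^5 + 23.548*v^4 + 19.7162*v^3 - 20.9168*v^2 - 0.5064*v + 4.4521)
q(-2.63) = 0.04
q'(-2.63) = 0.03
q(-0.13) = -0.84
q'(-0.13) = 1.15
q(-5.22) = 0.01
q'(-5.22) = 0.00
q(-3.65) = 0.02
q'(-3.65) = 0.01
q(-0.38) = -1.67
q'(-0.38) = 8.71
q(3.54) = 0.02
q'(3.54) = -0.01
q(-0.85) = 0.63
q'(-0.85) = 2.46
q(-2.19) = 0.06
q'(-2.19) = 0.06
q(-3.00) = 0.03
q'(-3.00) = 0.02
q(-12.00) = 0.00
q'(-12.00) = 0.00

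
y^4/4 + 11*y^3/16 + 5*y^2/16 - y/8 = y*(y/4 + 1/4)*(y - 1/4)*(y + 2)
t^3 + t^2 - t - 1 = (t - 1)*(t + 1)^2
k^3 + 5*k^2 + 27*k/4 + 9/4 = (k + 1/2)*(k + 3/2)*(k + 3)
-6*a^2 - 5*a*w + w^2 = (-6*a + w)*(a + w)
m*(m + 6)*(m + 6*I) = m^3 + 6*m^2 + 6*I*m^2 + 36*I*m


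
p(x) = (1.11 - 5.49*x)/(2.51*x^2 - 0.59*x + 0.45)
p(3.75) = -0.58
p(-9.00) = 0.24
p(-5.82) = 0.37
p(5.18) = -0.42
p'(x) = (0.59 - 5.02*x)*(1.11 - 5.49*x)/(2.51*x^2 - 0.59*x + 0.45)^2 - 5.49/(2.51*x^2 - 0.59*x + 0.45)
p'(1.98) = 0.49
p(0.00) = 2.47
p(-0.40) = 3.04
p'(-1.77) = 0.58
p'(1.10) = 1.08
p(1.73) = -1.21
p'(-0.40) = 2.21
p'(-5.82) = 0.06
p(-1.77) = 1.16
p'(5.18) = 0.08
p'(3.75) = 0.15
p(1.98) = -1.07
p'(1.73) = 0.62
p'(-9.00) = 0.03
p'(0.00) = -8.97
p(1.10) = -1.74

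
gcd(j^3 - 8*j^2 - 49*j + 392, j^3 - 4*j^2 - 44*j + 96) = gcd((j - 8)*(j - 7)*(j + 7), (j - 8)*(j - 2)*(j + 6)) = j - 8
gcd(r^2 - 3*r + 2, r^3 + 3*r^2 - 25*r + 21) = r - 1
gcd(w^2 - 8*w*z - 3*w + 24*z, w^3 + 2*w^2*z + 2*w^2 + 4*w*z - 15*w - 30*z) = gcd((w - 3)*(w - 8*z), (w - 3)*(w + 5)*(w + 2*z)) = w - 3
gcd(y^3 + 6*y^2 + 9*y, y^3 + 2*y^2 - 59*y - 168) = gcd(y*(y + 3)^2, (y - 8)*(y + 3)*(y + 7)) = y + 3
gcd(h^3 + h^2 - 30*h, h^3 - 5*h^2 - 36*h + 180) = h^2 + h - 30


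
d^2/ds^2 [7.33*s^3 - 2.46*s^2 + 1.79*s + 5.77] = 43.98*s - 4.92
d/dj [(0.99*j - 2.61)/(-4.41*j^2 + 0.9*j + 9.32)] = (4.3659*j^2 - 23.0202*j + 11.5758)/(19.4481*j^4 - 7.938*j^3 - 81.3924*j^2 + 16.776*j + 86.8624)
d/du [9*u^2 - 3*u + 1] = 18*u - 3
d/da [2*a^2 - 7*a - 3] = 4*a - 7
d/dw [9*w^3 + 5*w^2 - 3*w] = 27*w^2 + 10*w - 3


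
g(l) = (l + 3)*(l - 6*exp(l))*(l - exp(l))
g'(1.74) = 1473.23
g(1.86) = 813.61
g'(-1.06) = 3.38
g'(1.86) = 1967.02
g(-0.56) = 11.01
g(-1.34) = 7.74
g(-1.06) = 8.56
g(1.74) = 608.58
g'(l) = (1 - 6*exp(l))*(l + 3)*(l - exp(l)) + (1 - exp(l))*(l + 3)*(l - 6*exp(l)) + (l - 6*exp(l))*(l - exp(l))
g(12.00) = 2383815922808.72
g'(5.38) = 4929559.36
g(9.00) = 4721392818.44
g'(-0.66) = 5.96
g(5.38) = 2299873.35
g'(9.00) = 9841678582.81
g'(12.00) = 4926740884962.12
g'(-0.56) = 7.04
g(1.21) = 170.65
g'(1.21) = 400.46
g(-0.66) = 10.36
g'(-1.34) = 2.61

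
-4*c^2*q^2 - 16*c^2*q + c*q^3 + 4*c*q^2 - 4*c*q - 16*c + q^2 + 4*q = (-4*c + q)*(q + 4)*(c*q + 1)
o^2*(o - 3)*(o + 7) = o^4 + 4*o^3 - 21*o^2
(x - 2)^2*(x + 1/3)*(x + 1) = x^4 - 8*x^3/3 - x^2 + 4*x + 4/3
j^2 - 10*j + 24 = (j - 6)*(j - 4)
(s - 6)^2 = s^2 - 12*s + 36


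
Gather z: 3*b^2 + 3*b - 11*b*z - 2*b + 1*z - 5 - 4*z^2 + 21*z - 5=3*b^2 + b - 4*z^2 + z*(22 - 11*b) - 10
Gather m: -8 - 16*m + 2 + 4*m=-12*m - 6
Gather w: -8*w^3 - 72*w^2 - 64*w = -8*w^3 - 72*w^2 - 64*w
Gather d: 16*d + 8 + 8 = 16*d + 16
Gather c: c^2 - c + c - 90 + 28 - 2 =c^2 - 64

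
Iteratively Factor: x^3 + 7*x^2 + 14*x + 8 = (x + 2)*(x^2 + 5*x + 4) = (x + 1)*(x + 2)*(x + 4)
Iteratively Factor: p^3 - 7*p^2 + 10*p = (p - 2)*(p^2 - 5*p) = p*(p - 2)*(p - 5)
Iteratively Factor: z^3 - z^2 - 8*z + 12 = (z + 3)*(z^2 - 4*z + 4) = (z - 2)*(z + 3)*(z - 2)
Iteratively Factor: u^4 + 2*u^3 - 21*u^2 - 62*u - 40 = (u + 2)*(u^3 - 21*u - 20) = (u + 2)*(u + 4)*(u^2 - 4*u - 5) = (u + 1)*(u + 2)*(u + 4)*(u - 5)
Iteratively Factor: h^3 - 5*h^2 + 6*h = (h)*(h^2 - 5*h + 6) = h*(h - 2)*(h - 3)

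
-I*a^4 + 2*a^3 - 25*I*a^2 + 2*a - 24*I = (a - 4*I)*(a - I)*(a + 6*I)*(-I*a + 1)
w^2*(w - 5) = w^3 - 5*w^2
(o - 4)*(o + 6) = o^2 + 2*o - 24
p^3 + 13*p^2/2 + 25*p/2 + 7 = (p + 1)*(p + 2)*(p + 7/2)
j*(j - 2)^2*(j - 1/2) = j^4 - 9*j^3/2 + 6*j^2 - 2*j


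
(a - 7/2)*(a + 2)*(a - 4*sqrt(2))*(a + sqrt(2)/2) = a^4 - 7*sqrt(2)*a^3/2 - 3*a^3/2 - 11*a^2 + 21*sqrt(2)*a^2/4 + 6*a + 49*sqrt(2)*a/2 + 28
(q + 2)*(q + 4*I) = q^2 + 2*q + 4*I*q + 8*I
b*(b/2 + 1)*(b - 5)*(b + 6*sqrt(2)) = b^4/2 - 3*b^3/2 + 3*sqrt(2)*b^3 - 9*sqrt(2)*b^2 - 5*b^2 - 30*sqrt(2)*b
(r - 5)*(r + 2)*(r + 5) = r^3 + 2*r^2 - 25*r - 50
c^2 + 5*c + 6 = (c + 2)*(c + 3)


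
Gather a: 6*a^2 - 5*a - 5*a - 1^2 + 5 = 6*a^2 - 10*a + 4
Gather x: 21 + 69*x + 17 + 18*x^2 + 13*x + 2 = 18*x^2 + 82*x + 40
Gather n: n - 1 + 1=n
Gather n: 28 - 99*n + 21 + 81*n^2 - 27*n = 81*n^2 - 126*n + 49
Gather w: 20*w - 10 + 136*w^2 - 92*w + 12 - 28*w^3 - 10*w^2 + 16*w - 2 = -28*w^3 + 126*w^2 - 56*w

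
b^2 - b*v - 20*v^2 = (b - 5*v)*(b + 4*v)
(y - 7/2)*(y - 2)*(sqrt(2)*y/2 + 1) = sqrt(2)*y^3/2 - 11*sqrt(2)*y^2/4 + y^2 - 11*y/2 + 7*sqrt(2)*y/2 + 7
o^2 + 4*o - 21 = (o - 3)*(o + 7)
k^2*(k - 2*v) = k^3 - 2*k^2*v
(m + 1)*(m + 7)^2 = m^3 + 15*m^2 + 63*m + 49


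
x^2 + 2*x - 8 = (x - 2)*(x + 4)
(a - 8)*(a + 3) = a^2 - 5*a - 24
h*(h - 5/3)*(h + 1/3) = h^3 - 4*h^2/3 - 5*h/9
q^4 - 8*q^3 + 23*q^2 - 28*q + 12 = (q - 3)*(q - 2)^2*(q - 1)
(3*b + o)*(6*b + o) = 18*b^2 + 9*b*o + o^2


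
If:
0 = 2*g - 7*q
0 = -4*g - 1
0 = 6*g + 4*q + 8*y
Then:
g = -1/4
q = -1/14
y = 25/112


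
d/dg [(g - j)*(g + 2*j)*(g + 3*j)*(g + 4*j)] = 4*g^3 + 24*g^2*j + 34*g*j^2 - 2*j^3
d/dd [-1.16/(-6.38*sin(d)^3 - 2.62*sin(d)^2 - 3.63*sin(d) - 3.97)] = (-6.0784*sin(d) + 11.1012*cos(2*d) - 15.312)*cos(d)/(6.38*sin(d)^3 + 2.62*sin(d)^2 + 3.63*sin(d) + 3.97)^2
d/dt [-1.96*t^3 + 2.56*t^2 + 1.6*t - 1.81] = -5.88*t^2 + 5.12*t + 1.6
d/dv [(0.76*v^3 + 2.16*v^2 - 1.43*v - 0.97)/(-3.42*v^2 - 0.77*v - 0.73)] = (-2.5992*v^4 - 1.1704*v^3 - 8.2182*v^2 - 9.7884*v + 0.297)/(11.6964*v^4 + 5.2668*v^3 + 5.5861*v^2 + 1.1242*v + 0.5329)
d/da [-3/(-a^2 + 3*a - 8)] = 3*(3 - 2*a)/(a^2 - 3*a + 8)^2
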